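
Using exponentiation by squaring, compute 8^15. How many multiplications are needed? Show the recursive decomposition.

Computing 8^15 by squaring (build up from 8^1; each line after the first costs one multiplication):

8^1 = 8
8^2 = (8^1)^2 = 8^2 = 64
8^3 = 8 * 8^2 = 8 * 64 = 512
8^6 = (8^3)^2 = 512^2 = 262144
8^7 = 8 * 8^6 = 8 * 262144 = 2097152
8^14 = (8^7)^2 = 2097152^2 = 4398046511104
8^15 = 8 * 8^14 = 8 * 4398046511104 = 35184372088832

Result: 35184372088832
Multiplications needed: 6 (6 lines after 8^1)

8^15 = 35184372088832. Using exponentiation by squaring, this requires 6 multiplications. The key idea: if the exponent is even, square the half-power; if odd, multiply by the base once.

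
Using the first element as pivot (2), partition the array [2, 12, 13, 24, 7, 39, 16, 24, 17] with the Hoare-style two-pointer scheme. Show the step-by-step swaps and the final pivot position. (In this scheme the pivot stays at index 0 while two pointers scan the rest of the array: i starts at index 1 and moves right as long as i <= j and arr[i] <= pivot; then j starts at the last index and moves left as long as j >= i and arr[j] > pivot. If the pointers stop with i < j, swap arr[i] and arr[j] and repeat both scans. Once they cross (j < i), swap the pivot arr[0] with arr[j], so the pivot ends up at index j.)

Hoare-style two-pointer partition with pivot = 2:

Initial array: [2, 12, 13, 24, 7, 39, 16, 24, 17]

Pointers start at i = 1, j = 8.
i ends at 1, j ends at 0: the pointers have crossed (j < i), so scanning stops.

j = 0, so swapping arr[0] with arr[j] leaves the pivot at position 0: [2, 12, 13, 24, 7, 39, 16, 24, 17]
Pivot position: 0

After partitioning with pivot 2, the array becomes [2, 12, 13, 24, 7, 39, 16, 24, 17]. The pivot is placed at index 0. All elements to the left of the pivot are <= 2, and all elements to the right are > 2.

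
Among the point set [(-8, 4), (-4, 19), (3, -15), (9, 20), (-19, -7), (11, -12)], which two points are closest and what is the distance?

Computing all pairwise distances among 6 points:

d((-8, 4), (-4, 19)) = 15.5242
d((-8, 4), (3, -15)) = 21.9545
d((-8, 4), (9, 20)) = 23.3452
d((-8, 4), (-19, -7)) = 15.5563
d((-8, 4), (11, -12)) = 24.8395
d((-4, 19), (3, -15)) = 34.7131
d((-4, 19), (9, 20)) = 13.0384
d((-4, 19), (-19, -7)) = 30.0167
d((-4, 19), (11, -12)) = 34.4384
d((3, -15), (9, 20)) = 35.5106
d((3, -15), (-19, -7)) = 23.4094
d((3, -15), (11, -12)) = 8.544 <-- minimum
d((9, 20), (-19, -7)) = 38.8973
d((9, 20), (11, -12)) = 32.0624
d((-19, -7), (11, -12)) = 30.4138

Closest pair: (3, -15) and (11, -12) with distance 8.544

The closest pair is (3, -15) and (11, -12) with Euclidean distance 8.544. For 6 points, brute-force pairwise comparison is shown above. For large n, the divide-and-conquer algorithm (sort by x, recurse on halves, check the dividing strip) achieves O(n log n).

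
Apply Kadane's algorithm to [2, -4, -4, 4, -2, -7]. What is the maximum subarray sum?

Using Kadane's algorithm on [2, -4, -4, 4, -2, -7]:

Scanning through the array:
Position 1 (value -4): max_ending_here = -2, max_so_far = 2
Position 2 (value -4): max_ending_here = -4, max_so_far = 2
Position 3 (value 4): max_ending_here = 4, max_so_far = 4
Position 4 (value -2): max_ending_here = 2, max_so_far = 4
Position 5 (value -7): max_ending_here = -5, max_so_far = 4

Maximum subarray: [4]
Maximum sum: 4

The maximum subarray is [4] with sum 4. This subarray runs from index 3 to index 3.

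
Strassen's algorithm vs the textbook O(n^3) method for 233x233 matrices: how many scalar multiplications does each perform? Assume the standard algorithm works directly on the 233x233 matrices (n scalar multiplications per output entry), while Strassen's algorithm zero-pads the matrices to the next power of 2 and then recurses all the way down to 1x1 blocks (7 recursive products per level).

Matrix multiplication for 233x233 matrices:

Strassen's algorithm requires power-of-2 dimensions. Pad 233x233 to 256x256 (next power of 2).

Standard algorithm: 233^3 = 12649337 multiplications
Strassen's algorithm: 7^(log2(256)) = 7^8 = 5764801 multiplications
Savings: 12649337 - 5764801 = 6884536 multiplications

Standard: 12649337 multiplications (233^3). Strassen: 5764801 multiplications (7^8, after padding to 256x256). Strassen reduces 8 recursive multiplications to 7 at each level.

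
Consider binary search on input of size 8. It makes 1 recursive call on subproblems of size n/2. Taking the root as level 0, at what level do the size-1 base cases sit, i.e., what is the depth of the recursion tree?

For divide and conquer with division factor 2:

Problem sizes at each level:
Level 0: 8
Level 1: 4
Level 2: 2
Level 3: 1

The root is level 0 and the size-1 base case is level 3 (the tree spans levels 0 through 3, i.e. 4 levels counting the root), so the depth is the number of divisions: log_2(8) = 3

The recursion tree depth is log_2(8) = 3. At each level, the problem size is divided by 2, so it takes 3 divisions to reduce to a base case of size 1. The algorithm makes 1 recursive call at each level.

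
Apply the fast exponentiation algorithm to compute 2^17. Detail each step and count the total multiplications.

Computing 2^17 by squaring (build up from 2^1; each line after the first costs one multiplication):

2^1 = 2
2^2 = (2^1)^2 = 2^2 = 4
2^4 = (2^2)^2 = 4^2 = 16
2^8 = (2^4)^2 = 16^2 = 256
2^16 = (2^8)^2 = 256^2 = 65536
2^17 = 2 * 2^16 = 2 * 65536 = 131072

Result: 131072
Multiplications needed: 5 (5 lines after 2^1)

2^17 = 131072. Using exponentiation by squaring, this requires 5 multiplications. The key idea: if the exponent is even, square the half-power; if odd, multiply by the base once.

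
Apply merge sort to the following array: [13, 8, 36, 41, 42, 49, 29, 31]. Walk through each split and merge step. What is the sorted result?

Merge sort trace:

Split: [13, 8, 36, 41, 42, 49, 29, 31] -> [13, 8, 36, 41] and [42, 49, 29, 31]
  Split: [13, 8, 36, 41] -> [13, 8] and [36, 41]
    Split: [13, 8] -> [13] and [8]
    Merge: [13] + [8] -> [8, 13]
    Split: [36, 41] -> [36] and [41]
    Merge: [36] + [41] -> [36, 41]
  Merge: [8, 13] + [36, 41] -> [8, 13, 36, 41]
  Split: [42, 49, 29, 31] -> [42, 49] and [29, 31]
    Split: [42, 49] -> [42] and [49]
    Merge: [42] + [49] -> [42, 49]
    Split: [29, 31] -> [29] and [31]
    Merge: [29] + [31] -> [29, 31]
  Merge: [42, 49] + [29, 31] -> [29, 31, 42, 49]
Merge: [8, 13, 36, 41] + [29, 31, 42, 49] -> [8, 13, 29, 31, 36, 41, 42, 49]

Final sorted array: [8, 13, 29, 31, 36, 41, 42, 49]

The merge sort proceeds by recursively splitting the array and merging sorted halves.
After all merges, the sorted array is [8, 13, 29, 31, 36, 41, 42, 49].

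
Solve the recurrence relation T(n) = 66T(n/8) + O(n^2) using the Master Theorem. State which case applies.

Master Theorem for T(n) = 66T(n/8) + O(n^2):

a = 66, b = 8, c = 2
log_b(a) = log_8(66) = 2.0148

Case 1: c = 2 < log_8(66) = 2.0148
T(n) = O(n^(log_8 66))

For T(n) = 66T(n/8) + O(n^2): log_8(66) = 2.0148. This is Case 1 of the Master Theorem (c < log_b(a), work dominated by leaves), giving O(n^(log_8 66)).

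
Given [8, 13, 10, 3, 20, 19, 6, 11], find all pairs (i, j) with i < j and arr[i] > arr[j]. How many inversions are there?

Finding inversions in [8, 13, 10, 3, 20, 19, 6, 11]:

(0, 3): arr[0]=8 > arr[3]=3
(0, 6): arr[0]=8 > arr[6]=6
(1, 2): arr[1]=13 > arr[2]=10
(1, 3): arr[1]=13 > arr[3]=3
(1, 6): arr[1]=13 > arr[6]=6
(1, 7): arr[1]=13 > arr[7]=11
(2, 3): arr[2]=10 > arr[3]=3
(2, 6): arr[2]=10 > arr[6]=6
(4, 5): arr[4]=20 > arr[5]=19
(4, 6): arr[4]=20 > arr[6]=6
(4, 7): arr[4]=20 > arr[7]=11
(5, 6): arr[5]=19 > arr[6]=6
(5, 7): arr[5]=19 > arr[7]=11

Total inversions: 13

The array has 13 inversion(s): (0,3), (0,6), (1,2), (1,3), (1,6), (1,7), (2,3), (2,6), (4,5), (4,6), (4,7), (5,6), (5,7). Each pair (i,j) satisfies i < j and arr[i] > arr[j].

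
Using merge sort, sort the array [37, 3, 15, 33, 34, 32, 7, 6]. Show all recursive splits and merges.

Merge sort trace:

Split: [37, 3, 15, 33, 34, 32, 7, 6] -> [37, 3, 15, 33] and [34, 32, 7, 6]
  Split: [37, 3, 15, 33] -> [37, 3] and [15, 33]
    Split: [37, 3] -> [37] and [3]
    Merge: [37] + [3] -> [3, 37]
    Split: [15, 33] -> [15] and [33]
    Merge: [15] + [33] -> [15, 33]
  Merge: [3, 37] + [15, 33] -> [3, 15, 33, 37]
  Split: [34, 32, 7, 6] -> [34, 32] and [7, 6]
    Split: [34, 32] -> [34] and [32]
    Merge: [34] + [32] -> [32, 34]
    Split: [7, 6] -> [7] and [6]
    Merge: [7] + [6] -> [6, 7]
  Merge: [32, 34] + [6, 7] -> [6, 7, 32, 34]
Merge: [3, 15, 33, 37] + [6, 7, 32, 34] -> [3, 6, 7, 15, 32, 33, 34, 37]

Final sorted array: [3, 6, 7, 15, 32, 33, 34, 37]

The merge sort proceeds by recursively splitting the array and merging sorted halves.
After all merges, the sorted array is [3, 6, 7, 15, 32, 33, 34, 37].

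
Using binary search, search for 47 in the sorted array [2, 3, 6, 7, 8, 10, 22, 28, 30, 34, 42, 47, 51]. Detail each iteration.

Binary search for 47 in [2, 3, 6, 7, 8, 10, 22, 28, 30, 34, 42, 47, 51]:

lo=0, hi=12, mid=6, arr[mid]=22 -> 22 < 47, search right half
lo=7, hi=12, mid=9, arr[mid]=34 -> 34 < 47, search right half
lo=10, hi=12, mid=11, arr[mid]=47 -> Found target at index 11!

Binary search finds 47 at index 11 after 3 comparisons. The search repeatedly halves the search space by comparing with the middle element.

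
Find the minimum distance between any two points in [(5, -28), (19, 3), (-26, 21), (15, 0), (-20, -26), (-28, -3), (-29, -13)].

Computing all pairwise distances among 7 points:

d((5, -28), (19, 3)) = 34.0147
d((5, -28), (-26, 21)) = 57.9828
d((5, -28), (15, 0)) = 29.7321
d((5, -28), (-20, -26)) = 25.0799
d((5, -28), (-28, -3)) = 41.4005
d((5, -28), (-29, -13)) = 37.1618
d((19, 3), (-26, 21)) = 48.4665
d((19, 3), (15, 0)) = 5.0 <-- minimum
d((19, 3), (-20, -26)) = 48.6004
d((19, 3), (-28, -3)) = 47.3814
d((19, 3), (-29, -13)) = 50.5964
d((-26, 21), (15, 0)) = 46.0652
d((-26, 21), (-20, -26)) = 47.3814
d((-26, 21), (-28, -3)) = 24.0832
d((-26, 21), (-29, -13)) = 34.1321
d((15, 0), (-20, -26)) = 43.6005
d((15, 0), (-28, -3)) = 43.1045
d((15, 0), (-29, -13)) = 45.8803
d((-20, -26), (-28, -3)) = 24.3516
d((-20, -26), (-29, -13)) = 15.8114
d((-28, -3), (-29, -13)) = 10.0499

Closest pair: (19, 3) and (15, 0) with distance 5.0

The closest pair is (19, 3) and (15, 0) with Euclidean distance 5.0. For 7 points, brute-force pairwise comparison is shown above. For large n, the divide-and-conquer algorithm (sort by x, recurse on halves, check the dividing strip) achieves O(n log n).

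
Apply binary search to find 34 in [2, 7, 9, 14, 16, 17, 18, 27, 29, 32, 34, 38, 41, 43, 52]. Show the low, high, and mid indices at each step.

Binary search for 34 in [2, 7, 9, 14, 16, 17, 18, 27, 29, 32, 34, 38, 41, 43, 52]:

lo=0, hi=14, mid=7, arr[mid]=27 -> 27 < 34, search right half
lo=8, hi=14, mid=11, arr[mid]=38 -> 38 > 34, search left half
lo=8, hi=10, mid=9, arr[mid]=32 -> 32 < 34, search right half
lo=10, hi=10, mid=10, arr[mid]=34 -> Found target at index 10!

Binary search finds 34 at index 10 after 4 comparisons. The search repeatedly halves the search space by comparing with the middle element.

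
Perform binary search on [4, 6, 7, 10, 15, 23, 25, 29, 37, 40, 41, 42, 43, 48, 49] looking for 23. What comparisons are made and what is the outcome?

Binary search for 23 in [4, 6, 7, 10, 15, 23, 25, 29, 37, 40, 41, 42, 43, 48, 49]:

lo=0, hi=14, mid=7, arr[mid]=29 -> 29 > 23, search left half
lo=0, hi=6, mid=3, arr[mid]=10 -> 10 < 23, search right half
lo=4, hi=6, mid=5, arr[mid]=23 -> Found target at index 5!

Binary search finds 23 at index 5 after 3 comparisons. The search repeatedly halves the search space by comparing with the middle element.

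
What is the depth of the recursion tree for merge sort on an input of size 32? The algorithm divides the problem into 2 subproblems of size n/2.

For divide and conquer with division factor 2:

Problem sizes at each level:
Level 0: 32
Level 1: 16
Level 2: 8
Level 3: 4
Level 4: 2
Level 5: 1

The root is level 0 and the size-1 base case is level 5 (the tree spans levels 0 through 5, i.e. 6 levels counting the root), so the depth is the number of divisions: log_2(32) = 5

The recursion tree depth is log_2(32) = 5. At each level, the problem size is divided by 2, so it takes 5 divisions to reduce to a base case of size 1. The algorithm makes 2 recursive calls at each level.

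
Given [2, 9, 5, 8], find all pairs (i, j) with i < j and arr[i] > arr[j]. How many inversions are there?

Finding inversions in [2, 9, 5, 8]:

(1, 2): arr[1]=9 > arr[2]=5
(1, 3): arr[1]=9 > arr[3]=8

Total inversions: 2

The array has 2 inversion(s): (1,2), (1,3). Each pair (i,j) satisfies i < j and arr[i] > arr[j].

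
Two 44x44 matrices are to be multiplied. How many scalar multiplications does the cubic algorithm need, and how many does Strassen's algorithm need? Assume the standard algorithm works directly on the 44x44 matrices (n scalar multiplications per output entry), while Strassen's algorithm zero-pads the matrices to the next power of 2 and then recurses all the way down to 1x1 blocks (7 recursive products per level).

Matrix multiplication for 44x44 matrices:

Strassen's algorithm requires power-of-2 dimensions. Pad 44x44 to 64x64 (next power of 2).

Standard algorithm: 44^3 = 85184 multiplications
Strassen's algorithm: 7^(log2(64)) = 7^6 = 117649 multiplications
Difference: 85184 - 117649 = -32465 (Strassen uses MORE here due to padding overhead — for small or just-over-power-of-2 n, padding can outweigh the per-level savings)

Standard: 85184 multiplications (44^3). Strassen: 117649 multiplications (7^6, after padding to 64x64). Strassen reduces 8 recursive multiplications to 7 at each level.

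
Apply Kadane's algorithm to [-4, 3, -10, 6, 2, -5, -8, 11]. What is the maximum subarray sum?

Using Kadane's algorithm on [-4, 3, -10, 6, 2, -5, -8, 11]:

Scanning through the array:
Position 1 (value 3): max_ending_here = 3, max_so_far = 3
Position 2 (value -10): max_ending_here = -7, max_so_far = 3
Position 3 (value 6): max_ending_here = 6, max_so_far = 6
Position 4 (value 2): max_ending_here = 8, max_so_far = 8
Position 5 (value -5): max_ending_here = 3, max_so_far = 8
Position 6 (value -8): max_ending_here = -5, max_so_far = 8
Position 7 (value 11): max_ending_here = 11, max_so_far = 11

Maximum subarray: [11]
Maximum sum: 11

The maximum subarray is [11] with sum 11. This subarray runs from index 7 to index 7.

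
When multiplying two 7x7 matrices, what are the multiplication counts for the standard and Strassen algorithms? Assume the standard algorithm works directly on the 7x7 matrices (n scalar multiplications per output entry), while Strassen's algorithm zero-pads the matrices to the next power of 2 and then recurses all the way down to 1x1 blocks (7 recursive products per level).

Matrix multiplication for 7x7 matrices:

Strassen's algorithm requires power-of-2 dimensions. Pad 7x7 to 8x8 (next power of 2).

Standard algorithm: 7^3 = 343 multiplications
Strassen's algorithm: 7^(log2(8)) = 7^3 = 343 multiplications
Savings: 343 - 343 = 0 multiplications

Standard: 343 multiplications (7^3). Strassen: 343 multiplications (7^3, after padding to 8x8). Strassen reduces 8 recursive multiplications to 7 at each level.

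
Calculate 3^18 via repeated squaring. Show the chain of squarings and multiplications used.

Computing 3^18 by squaring (build up from 3^1; each line after the first costs one multiplication):

3^1 = 3
3^2 = (3^1)^2 = 3^2 = 9
3^4 = (3^2)^2 = 9^2 = 81
3^8 = (3^4)^2 = 81^2 = 6561
3^9 = 3 * 3^8 = 3 * 6561 = 19683
3^18 = (3^9)^2 = 19683^2 = 387420489

Result: 387420489
Multiplications needed: 5 (5 lines after 3^1)

3^18 = 387420489. Using exponentiation by squaring, this requires 5 multiplications. The key idea: if the exponent is even, square the half-power; if odd, multiply by the base once.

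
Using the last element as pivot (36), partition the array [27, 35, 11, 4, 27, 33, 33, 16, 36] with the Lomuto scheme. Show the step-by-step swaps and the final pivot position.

Lomuto partition with pivot = 36:

Initial array: [27, 35, 11, 4, 27, 33, 33, 16, 36]

arr[0]=27 <= 36: swap with position 0, array becomes [27, 35, 11, 4, 27, 33, 33, 16, 36]
arr[1]=35 <= 36: swap with position 1, array becomes [27, 35, 11, 4, 27, 33, 33, 16, 36]
arr[2]=11 <= 36: swap with position 2, array becomes [27, 35, 11, 4, 27, 33, 33, 16, 36]
arr[3]=4 <= 36: swap with position 3, array becomes [27, 35, 11, 4, 27, 33, 33, 16, 36]
arr[4]=27 <= 36: swap with position 4, array becomes [27, 35, 11, 4, 27, 33, 33, 16, 36]
arr[5]=33 <= 36: swap with position 5, array becomes [27, 35, 11, 4, 27, 33, 33, 16, 36]
arr[6]=33 <= 36: swap with position 6, array becomes [27, 35, 11, 4, 27, 33, 33, 16, 36]
arr[7]=16 <= 36: swap with position 7, array becomes [27, 35, 11, 4, 27, 33, 33, 16, 36]

Place pivot at position 8: [27, 35, 11, 4, 27, 33, 33, 16, 36]
Pivot position: 8

After partitioning with pivot 36, the array becomes [27, 35, 11, 4, 27, 33, 33, 16, 36]. The pivot is placed at index 8. All elements to the left of the pivot are <= 36, and all elements to the right are > 36.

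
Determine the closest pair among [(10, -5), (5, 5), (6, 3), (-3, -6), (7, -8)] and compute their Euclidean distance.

Computing all pairwise distances among 5 points:

d((10, -5), (5, 5)) = 11.1803
d((10, -5), (6, 3)) = 8.9443
d((10, -5), (-3, -6)) = 13.0384
d((10, -5), (7, -8)) = 4.2426
d((5, 5), (6, 3)) = 2.2361 <-- minimum
d((5, 5), (-3, -6)) = 13.6015
d((5, 5), (7, -8)) = 13.1529
d((6, 3), (-3, -6)) = 12.7279
d((6, 3), (7, -8)) = 11.0454
d((-3, -6), (7, -8)) = 10.198

Closest pair: (5, 5) and (6, 3) with distance 2.2361

The closest pair is (5, 5) and (6, 3) with Euclidean distance 2.2361. For 5 points, brute-force pairwise comparison is shown above. For large n, the divide-and-conquer algorithm (sort by x, recurse on halves, check the dividing strip) achieves O(n log n).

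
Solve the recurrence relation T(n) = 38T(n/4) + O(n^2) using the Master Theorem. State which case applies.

Master Theorem for T(n) = 38T(n/4) + O(n^2):

a = 38, b = 4, c = 2
log_b(a) = log_4(38) = 2.6240

Case 1: c = 2 < log_4(38) = 2.6240
T(n) = O(n^(log_4 38))

For T(n) = 38T(n/4) + O(n^2): log_4(38) = 2.6240. This is Case 1 of the Master Theorem (c < log_b(a), work dominated by leaves), giving O(n^(log_4 38)).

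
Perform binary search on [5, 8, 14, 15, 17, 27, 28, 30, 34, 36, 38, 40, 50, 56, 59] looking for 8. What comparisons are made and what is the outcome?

Binary search for 8 in [5, 8, 14, 15, 17, 27, 28, 30, 34, 36, 38, 40, 50, 56, 59]:

lo=0, hi=14, mid=7, arr[mid]=30 -> 30 > 8, search left half
lo=0, hi=6, mid=3, arr[mid]=15 -> 15 > 8, search left half
lo=0, hi=2, mid=1, arr[mid]=8 -> Found target at index 1!

Binary search finds 8 at index 1 after 3 comparisons. The search repeatedly halves the search space by comparing with the middle element.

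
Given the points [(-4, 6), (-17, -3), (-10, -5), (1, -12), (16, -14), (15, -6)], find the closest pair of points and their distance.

Computing all pairwise distances among 6 points:

d((-4, 6), (-17, -3)) = 15.8114
d((-4, 6), (-10, -5)) = 12.53
d((-4, 6), (1, -12)) = 18.6815
d((-4, 6), (16, -14)) = 28.2843
d((-4, 6), (15, -6)) = 22.4722
d((-17, -3), (-10, -5)) = 7.2801 <-- minimum
d((-17, -3), (1, -12)) = 20.1246
d((-17, -3), (16, -14)) = 34.7851
d((-17, -3), (15, -6)) = 32.1403
d((-10, -5), (1, -12)) = 13.0384
d((-10, -5), (16, -14)) = 27.5136
d((-10, -5), (15, -6)) = 25.02
d((1, -12), (16, -14)) = 15.1327
d((1, -12), (15, -6)) = 15.2315
d((16, -14), (15, -6)) = 8.0623

Closest pair: (-17, -3) and (-10, -5) with distance 7.2801

The closest pair is (-17, -3) and (-10, -5) with Euclidean distance 7.2801. For 6 points, brute-force pairwise comparison is shown above. For large n, the divide-and-conquer algorithm (sort by x, recurse on halves, check the dividing strip) achieves O(n log n).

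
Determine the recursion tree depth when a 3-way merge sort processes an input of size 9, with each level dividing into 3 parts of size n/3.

For divide and conquer with division factor 3:

Problem sizes at each level:
Level 0: 9
Level 1: 3
Level 2: 1

The root is level 0 and the size-1 base case is level 2 (the tree spans levels 0 through 2, i.e. 3 levels counting the root), so the depth is the number of divisions: log_3(9) = 2

The recursion tree depth is log_3(9) = 2. At each level, the problem size is divided by 3, so it takes 2 divisions to reduce to a base case of size 1. The algorithm makes 3 recursive calls at each level.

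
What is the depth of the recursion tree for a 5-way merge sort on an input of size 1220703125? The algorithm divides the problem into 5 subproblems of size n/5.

For divide and conquer with division factor 5:

Problem sizes at each level:
Level 0: 1220703125
Level 1: 244140625
Level 2: 48828125
Level 3: 9765625
Level 4: 1953125
Level 5: 390625
Level 6: 78125
Level 7: 15625
Level 8: 3125
Level 9: 625
Level 10: 125
Level 11: 25
Level 12: 5
Level 13: 1

The root is level 0 and the size-1 base case is level 13 (the tree spans levels 0 through 13, i.e. 14 levels counting the root), so the depth is the number of divisions: log_5(1220703125) = 13

The recursion tree depth is log_5(1220703125) = 13. At each level, the problem size is divided by 5, so it takes 13 divisions to reduce to a base case of size 1. The algorithm makes 5 recursive calls at each level.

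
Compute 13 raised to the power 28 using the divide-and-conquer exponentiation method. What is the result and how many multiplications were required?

Computing 13^28 by squaring (build up from 13^1; each line after the first costs one multiplication):

13^1 = 13
13^2 = (13^1)^2 = 13^2 = 169
13^3 = 13 * 13^2 = 13 * 169 = 2197
13^6 = (13^3)^2 = 2197^2 = 4826809
13^7 = 13 * 13^6 = 13 * 4826809 = 62748517
13^14 = (13^7)^2 = 62748517^2 = 3937376385699289
13^28 = (13^14)^2 = 3937376385699289^2 = 15502932802662396215269535105521

Result: 15502932802662396215269535105521
Multiplications needed: 6 (6 lines after 13^1)

13^28 = 15502932802662396215269535105521. Using exponentiation by squaring, this requires 6 multiplications. The key idea: if the exponent is even, square the half-power; if odd, multiply by the base once.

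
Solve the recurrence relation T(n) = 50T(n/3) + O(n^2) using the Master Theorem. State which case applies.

Master Theorem for T(n) = 50T(n/3) + O(n^2):

a = 50, b = 3, c = 2
log_b(a) = log_3(50) = 3.5609

Case 1: c = 2 < log_3(50) = 3.5609
T(n) = O(n^(log_3 50))

For T(n) = 50T(n/3) + O(n^2): log_3(50) = 3.5609. This is Case 1 of the Master Theorem (c < log_b(a), work dominated by leaves), giving O(n^(log_3 50)).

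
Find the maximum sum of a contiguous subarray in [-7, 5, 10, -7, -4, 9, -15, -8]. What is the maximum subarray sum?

Using Kadane's algorithm on [-7, 5, 10, -7, -4, 9, -15, -8]:

Scanning through the array:
Position 1 (value 5): max_ending_here = 5, max_so_far = 5
Position 2 (value 10): max_ending_here = 15, max_so_far = 15
Position 3 (value -7): max_ending_here = 8, max_so_far = 15
Position 4 (value -4): max_ending_here = 4, max_so_far = 15
Position 5 (value 9): max_ending_here = 13, max_so_far = 15
Position 6 (value -15): max_ending_here = -2, max_so_far = 15
Position 7 (value -8): max_ending_here = -8, max_so_far = 15

Maximum subarray: [5, 10]
Maximum sum: 15

The maximum subarray is [5, 10] with sum 15. This subarray runs from index 1 to index 2.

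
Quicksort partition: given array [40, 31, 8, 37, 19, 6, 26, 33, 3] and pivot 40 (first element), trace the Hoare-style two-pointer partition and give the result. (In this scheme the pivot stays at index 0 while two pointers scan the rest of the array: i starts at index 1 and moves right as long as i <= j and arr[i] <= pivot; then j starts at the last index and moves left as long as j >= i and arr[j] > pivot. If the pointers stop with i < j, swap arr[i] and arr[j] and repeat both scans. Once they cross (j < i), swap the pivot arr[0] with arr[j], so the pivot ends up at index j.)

Hoare-style two-pointer partition with pivot = 40:

Initial array: [40, 31, 8, 37, 19, 6, 26, 33, 3]

Pointers start at i = 1, j = 8.
i ends at 9, j ends at 8: the pointers have crossed (j < i), so scanning stops.

Swap pivot arr[0] with arr[8] to place pivot at position 8: [3, 31, 8, 37, 19, 6, 26, 33, 40]
Pivot position: 8

After partitioning with pivot 40, the array becomes [3, 31, 8, 37, 19, 6, 26, 33, 40]. The pivot is placed at index 8. All elements to the left of the pivot are <= 40, and all elements to the right are > 40.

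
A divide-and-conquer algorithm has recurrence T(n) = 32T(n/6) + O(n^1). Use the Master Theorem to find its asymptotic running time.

Master Theorem for T(n) = 32T(n/6) + O(n^1):

a = 32, b = 6, c = 1
log_b(a) = log_6(32) = 1.9343

Case 1: c = 1 < log_6(32) = 1.9343
T(n) = O(n^(log_6 32))

For T(n) = 32T(n/6) + O(n^1): log_6(32) = 1.9343. This is Case 1 of the Master Theorem (c < log_b(a), work dominated by leaves), giving O(n^(log_6 32)).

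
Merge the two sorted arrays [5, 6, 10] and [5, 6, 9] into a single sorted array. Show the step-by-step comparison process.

Merging process:

Compare 5 vs 5: take 5 from left. Merged: [5]
Compare 6 vs 5: take 5 from right. Merged: [5, 5]
Compare 6 vs 6: take 6 from left. Merged: [5, 5, 6]
Compare 10 vs 6: take 6 from right. Merged: [5, 5, 6, 6]
Compare 10 vs 9: take 9 from right. Merged: [5, 5, 6, 6, 9]
Append remaining from left: [10]. Merged: [5, 5, 6, 6, 9, 10]

Final merged array: [5, 5, 6, 6, 9, 10]
Total comparisons: 5

The merged array is [5, 5, 6, 6, 9, 10], requiring 5 comparisons. The merge step runs in O(n) time where n is the total number of elements.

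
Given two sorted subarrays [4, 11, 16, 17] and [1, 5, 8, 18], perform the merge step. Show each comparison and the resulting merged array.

Merging process:

Compare 4 vs 1: take 1 from right. Merged: [1]
Compare 4 vs 5: take 4 from left. Merged: [1, 4]
Compare 11 vs 5: take 5 from right. Merged: [1, 4, 5]
Compare 11 vs 8: take 8 from right. Merged: [1, 4, 5, 8]
Compare 11 vs 18: take 11 from left. Merged: [1, 4, 5, 8, 11]
Compare 16 vs 18: take 16 from left. Merged: [1, 4, 5, 8, 11, 16]
Compare 17 vs 18: take 17 from left. Merged: [1, 4, 5, 8, 11, 16, 17]
Append remaining from right: [18]. Merged: [1, 4, 5, 8, 11, 16, 17, 18]

Final merged array: [1, 4, 5, 8, 11, 16, 17, 18]
Total comparisons: 7

The merged array is [1, 4, 5, 8, 11, 16, 17, 18], requiring 7 comparisons. The merge step runs in O(n) time where n is the total number of elements.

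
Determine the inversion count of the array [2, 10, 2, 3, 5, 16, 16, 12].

Finding inversions in [2, 10, 2, 3, 5, 16, 16, 12]:

(1, 2): arr[1]=10 > arr[2]=2
(1, 3): arr[1]=10 > arr[3]=3
(1, 4): arr[1]=10 > arr[4]=5
(5, 7): arr[5]=16 > arr[7]=12
(6, 7): arr[6]=16 > arr[7]=12

Total inversions: 5

The array has 5 inversion(s): (1,2), (1,3), (1,4), (5,7), (6,7). Each pair (i,j) satisfies i < j and arr[i] > arr[j].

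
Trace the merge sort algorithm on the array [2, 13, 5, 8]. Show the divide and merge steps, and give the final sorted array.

Merge sort trace:

Split: [2, 13, 5, 8] -> [2, 13] and [5, 8]
  Split: [2, 13] -> [2] and [13]
  Merge: [2] + [13] -> [2, 13]
  Split: [5, 8] -> [5] and [8]
  Merge: [5] + [8] -> [5, 8]
Merge: [2, 13] + [5, 8] -> [2, 5, 8, 13]

Final sorted array: [2, 5, 8, 13]

The merge sort proceeds by recursively splitting the array and merging sorted halves.
After all merges, the sorted array is [2, 5, 8, 13].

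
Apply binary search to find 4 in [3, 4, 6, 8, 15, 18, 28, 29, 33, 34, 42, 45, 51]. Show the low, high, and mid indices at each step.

Binary search for 4 in [3, 4, 6, 8, 15, 18, 28, 29, 33, 34, 42, 45, 51]:

lo=0, hi=12, mid=6, arr[mid]=28 -> 28 > 4, search left half
lo=0, hi=5, mid=2, arr[mid]=6 -> 6 > 4, search left half
lo=0, hi=1, mid=0, arr[mid]=3 -> 3 < 4, search right half
lo=1, hi=1, mid=1, arr[mid]=4 -> Found target at index 1!

Binary search finds 4 at index 1 after 4 comparisons. The search repeatedly halves the search space by comparing with the middle element.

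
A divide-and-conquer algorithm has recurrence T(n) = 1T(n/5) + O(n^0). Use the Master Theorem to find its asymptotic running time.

Master Theorem for T(n) = 1T(n/5) + O(n^0):

a = 1, b = 5, c = 0
log_b(a) = log_5(1) = 0.0000

Case 2: c = 0 = log_5(1) = 0.0000
T(n) = O(n^0 log n) = O(log n)

For T(n) = 1T(n/5) + O(n^0): log_5(1) = 0.0000. This is Case 2 of the Master Theorem (c = log_b(a), equal work at all levels), giving O(log n).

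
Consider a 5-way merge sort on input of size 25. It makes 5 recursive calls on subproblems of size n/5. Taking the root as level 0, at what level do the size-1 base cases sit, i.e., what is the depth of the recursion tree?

For divide and conquer with division factor 5:

Problem sizes at each level:
Level 0: 25
Level 1: 5
Level 2: 1

The root is level 0 and the size-1 base case is level 2 (the tree spans levels 0 through 2, i.e. 3 levels counting the root), so the depth is the number of divisions: log_5(25) = 2

The recursion tree depth is log_5(25) = 2. At each level, the problem size is divided by 5, so it takes 2 divisions to reduce to a base case of size 1. The algorithm makes 5 recursive calls at each level.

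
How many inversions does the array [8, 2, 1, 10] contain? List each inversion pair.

Finding inversions in [8, 2, 1, 10]:

(0, 1): arr[0]=8 > arr[1]=2
(0, 2): arr[0]=8 > arr[2]=1
(1, 2): arr[1]=2 > arr[2]=1

Total inversions: 3

The array has 3 inversion(s): (0,1), (0,2), (1,2). Each pair (i,j) satisfies i < j and arr[i] > arr[j].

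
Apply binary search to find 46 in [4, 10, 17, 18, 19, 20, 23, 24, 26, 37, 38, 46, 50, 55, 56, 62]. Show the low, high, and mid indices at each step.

Binary search for 46 in [4, 10, 17, 18, 19, 20, 23, 24, 26, 37, 38, 46, 50, 55, 56, 62]:

lo=0, hi=15, mid=7, arr[mid]=24 -> 24 < 46, search right half
lo=8, hi=15, mid=11, arr[mid]=46 -> Found target at index 11!

Binary search finds 46 at index 11 after 2 comparisons. The search repeatedly halves the search space by comparing with the middle element.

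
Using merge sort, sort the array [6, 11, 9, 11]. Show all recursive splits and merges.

Merge sort trace:

Split: [6, 11, 9, 11] -> [6, 11] and [9, 11]
  Split: [6, 11] -> [6] and [11]
  Merge: [6] + [11] -> [6, 11]
  Split: [9, 11] -> [9] and [11]
  Merge: [9] + [11] -> [9, 11]
Merge: [6, 11] + [9, 11] -> [6, 9, 11, 11]

Final sorted array: [6, 9, 11, 11]

The merge sort proceeds by recursively splitting the array and merging sorted halves.
After all merges, the sorted array is [6, 9, 11, 11].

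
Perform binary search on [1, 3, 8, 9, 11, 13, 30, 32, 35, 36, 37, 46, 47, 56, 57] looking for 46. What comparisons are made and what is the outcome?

Binary search for 46 in [1, 3, 8, 9, 11, 13, 30, 32, 35, 36, 37, 46, 47, 56, 57]:

lo=0, hi=14, mid=7, arr[mid]=32 -> 32 < 46, search right half
lo=8, hi=14, mid=11, arr[mid]=46 -> Found target at index 11!

Binary search finds 46 at index 11 after 2 comparisons. The search repeatedly halves the search space by comparing with the middle element.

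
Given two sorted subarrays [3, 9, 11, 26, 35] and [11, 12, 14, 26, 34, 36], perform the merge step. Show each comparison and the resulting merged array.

Merging process:

Compare 3 vs 11: take 3 from left. Merged: [3]
Compare 9 vs 11: take 9 from left. Merged: [3, 9]
Compare 11 vs 11: take 11 from left. Merged: [3, 9, 11]
Compare 26 vs 11: take 11 from right. Merged: [3, 9, 11, 11]
Compare 26 vs 12: take 12 from right. Merged: [3, 9, 11, 11, 12]
Compare 26 vs 14: take 14 from right. Merged: [3, 9, 11, 11, 12, 14]
Compare 26 vs 26: take 26 from left. Merged: [3, 9, 11, 11, 12, 14, 26]
Compare 35 vs 26: take 26 from right. Merged: [3, 9, 11, 11, 12, 14, 26, 26]
Compare 35 vs 34: take 34 from right. Merged: [3, 9, 11, 11, 12, 14, 26, 26, 34]
Compare 35 vs 36: take 35 from left. Merged: [3, 9, 11, 11, 12, 14, 26, 26, 34, 35]
Append remaining from right: [36]. Merged: [3, 9, 11, 11, 12, 14, 26, 26, 34, 35, 36]

Final merged array: [3, 9, 11, 11, 12, 14, 26, 26, 34, 35, 36]
Total comparisons: 10

The merged array is [3, 9, 11, 11, 12, 14, 26, 26, 34, 35, 36], requiring 10 comparisons. The merge step runs in O(n) time where n is the total number of elements.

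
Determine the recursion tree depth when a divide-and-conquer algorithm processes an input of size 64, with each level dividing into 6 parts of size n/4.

For divide and conquer with division factor 4:

Problem sizes at each level:
Level 0: 64
Level 1: 16
Level 2: 4
Level 3: 1

The root is level 0 and the size-1 base case is level 3 (the tree spans levels 0 through 3, i.e. 4 levels counting the root), so the depth is the number of divisions: log_4(64) = 3

The recursion tree depth is log_4(64) = 3. At each level, the problem size is divided by 4, so it takes 3 divisions to reduce to a base case of size 1. The algorithm makes 6 recursive calls at each level.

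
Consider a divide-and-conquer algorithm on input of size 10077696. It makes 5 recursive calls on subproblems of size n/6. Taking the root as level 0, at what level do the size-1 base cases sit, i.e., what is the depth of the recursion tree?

For divide and conquer with division factor 6:

Problem sizes at each level:
Level 0: 10077696
Level 1: 1679616
Level 2: 279936
Level 3: 46656
Level 4: 7776
Level 5: 1296
Level 6: 216
Level 7: 36
Level 8: 6
Level 9: 1

The root is level 0 and the size-1 base case is level 9 (the tree spans levels 0 through 9, i.e. 10 levels counting the root), so the depth is the number of divisions: log_6(10077696) = 9

The recursion tree depth is log_6(10077696) = 9. At each level, the problem size is divided by 6, so it takes 9 divisions to reduce to a base case of size 1. The algorithm makes 5 recursive calls at each level.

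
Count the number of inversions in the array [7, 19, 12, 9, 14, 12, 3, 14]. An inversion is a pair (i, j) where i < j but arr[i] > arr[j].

Finding inversions in [7, 19, 12, 9, 14, 12, 3, 14]:

(0, 6): arr[0]=7 > arr[6]=3
(1, 2): arr[1]=19 > arr[2]=12
(1, 3): arr[1]=19 > arr[3]=9
(1, 4): arr[1]=19 > arr[4]=14
(1, 5): arr[1]=19 > arr[5]=12
(1, 6): arr[1]=19 > arr[6]=3
(1, 7): arr[1]=19 > arr[7]=14
(2, 3): arr[2]=12 > arr[3]=9
(2, 6): arr[2]=12 > arr[6]=3
(3, 6): arr[3]=9 > arr[6]=3
(4, 5): arr[4]=14 > arr[5]=12
(4, 6): arr[4]=14 > arr[6]=3
(5, 6): arr[5]=12 > arr[6]=3

Total inversions: 13

The array has 13 inversion(s): (0,6), (1,2), (1,3), (1,4), (1,5), (1,6), (1,7), (2,3), (2,6), (3,6), (4,5), (4,6), (5,6). Each pair (i,j) satisfies i < j and arr[i] > arr[j].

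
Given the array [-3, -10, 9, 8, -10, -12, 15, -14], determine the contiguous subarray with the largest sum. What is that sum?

Using Kadane's algorithm on [-3, -10, 9, 8, -10, -12, 15, -14]:

Scanning through the array:
Position 1 (value -10): max_ending_here = -10, max_so_far = -3
Position 2 (value 9): max_ending_here = 9, max_so_far = 9
Position 3 (value 8): max_ending_here = 17, max_so_far = 17
Position 4 (value -10): max_ending_here = 7, max_so_far = 17
Position 5 (value -12): max_ending_here = -5, max_so_far = 17
Position 6 (value 15): max_ending_here = 15, max_so_far = 17
Position 7 (value -14): max_ending_here = 1, max_so_far = 17

Maximum subarray: [9, 8]
Maximum sum: 17

The maximum subarray is [9, 8] with sum 17. This subarray runs from index 2 to index 3.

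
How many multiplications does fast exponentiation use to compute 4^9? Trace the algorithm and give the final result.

Computing 4^9 by squaring (build up from 4^1; each line after the first costs one multiplication):

4^1 = 4
4^2 = (4^1)^2 = 4^2 = 16
4^4 = (4^2)^2 = 16^2 = 256
4^8 = (4^4)^2 = 256^2 = 65536
4^9 = 4 * 4^8 = 4 * 65536 = 262144

Result: 262144
Multiplications needed: 4 (4 lines after 4^1)

4^9 = 262144. Using exponentiation by squaring, this requires 4 multiplications. The key idea: if the exponent is even, square the half-power; if odd, multiply by the base once.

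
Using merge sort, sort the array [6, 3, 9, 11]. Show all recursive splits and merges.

Merge sort trace:

Split: [6, 3, 9, 11] -> [6, 3] and [9, 11]
  Split: [6, 3] -> [6] and [3]
  Merge: [6] + [3] -> [3, 6]
  Split: [9, 11] -> [9] and [11]
  Merge: [9] + [11] -> [9, 11]
Merge: [3, 6] + [9, 11] -> [3, 6, 9, 11]

Final sorted array: [3, 6, 9, 11]

The merge sort proceeds by recursively splitting the array and merging sorted halves.
After all merges, the sorted array is [3, 6, 9, 11].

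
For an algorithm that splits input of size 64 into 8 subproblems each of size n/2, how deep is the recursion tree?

For divide and conquer with division factor 2:

Problem sizes at each level:
Level 0: 64
Level 1: 32
Level 2: 16
Level 3: 8
Level 4: 4
Level 5: 2
Level 6: 1

The root is level 0 and the size-1 base case is level 6 (the tree spans levels 0 through 6, i.e. 7 levels counting the root), so the depth is the number of divisions: log_2(64) = 6

The recursion tree depth is log_2(64) = 6. At each level, the problem size is divided by 2, so it takes 6 divisions to reduce to a base case of size 1. The algorithm makes 8 recursive calls at each level.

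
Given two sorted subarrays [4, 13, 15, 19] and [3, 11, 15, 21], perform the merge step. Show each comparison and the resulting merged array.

Merging process:

Compare 4 vs 3: take 3 from right. Merged: [3]
Compare 4 vs 11: take 4 from left. Merged: [3, 4]
Compare 13 vs 11: take 11 from right. Merged: [3, 4, 11]
Compare 13 vs 15: take 13 from left. Merged: [3, 4, 11, 13]
Compare 15 vs 15: take 15 from left. Merged: [3, 4, 11, 13, 15]
Compare 19 vs 15: take 15 from right. Merged: [3, 4, 11, 13, 15, 15]
Compare 19 vs 21: take 19 from left. Merged: [3, 4, 11, 13, 15, 15, 19]
Append remaining from right: [21]. Merged: [3, 4, 11, 13, 15, 15, 19, 21]

Final merged array: [3, 4, 11, 13, 15, 15, 19, 21]
Total comparisons: 7

The merged array is [3, 4, 11, 13, 15, 15, 19, 21], requiring 7 comparisons. The merge step runs in O(n) time where n is the total number of elements.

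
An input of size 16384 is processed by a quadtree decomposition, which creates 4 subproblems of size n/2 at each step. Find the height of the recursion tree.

For divide and conquer with division factor 2:

Problem sizes at each level:
Level 0: 16384
Level 1: 8192
Level 2: 4096
Level 3: 2048
Level 4: 1024
Level 5: 512
Level 6: 256
Level 7: 128
Level 8: 64
Level 9: 32
Level 10: 16
Level 11: 8
Level 12: 4
Level 13: 2
Level 14: 1

The root is level 0 and the size-1 base case is level 14 (the tree spans levels 0 through 14, i.e. 15 levels counting the root), so the depth is the number of divisions: log_2(16384) = 14

The recursion tree depth is log_2(16384) = 14. At each level, the problem size is divided by 2, so it takes 14 divisions to reduce to a base case of size 1. The algorithm makes 4 recursive calls at each level.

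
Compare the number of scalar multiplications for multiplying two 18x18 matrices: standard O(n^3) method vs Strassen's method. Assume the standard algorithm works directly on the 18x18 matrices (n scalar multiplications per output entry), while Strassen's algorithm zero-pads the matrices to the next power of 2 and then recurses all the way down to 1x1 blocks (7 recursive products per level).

Matrix multiplication for 18x18 matrices:

Strassen's algorithm requires power-of-2 dimensions. Pad 18x18 to 32x32 (next power of 2).

Standard algorithm: 18^3 = 5832 multiplications
Strassen's algorithm: 7^(log2(32)) = 7^5 = 16807 multiplications
Difference: 5832 - 16807 = -10975 (Strassen uses MORE here due to padding overhead — for small or just-over-power-of-2 n, padding can outweigh the per-level savings)

Standard: 5832 multiplications (18^3). Strassen: 16807 multiplications (7^5, after padding to 32x32). Strassen reduces 8 recursive multiplications to 7 at each level.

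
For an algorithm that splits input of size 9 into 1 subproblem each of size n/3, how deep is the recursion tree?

For divide and conquer with division factor 3:

Problem sizes at each level:
Level 0: 9
Level 1: 3
Level 2: 1

The root is level 0 and the size-1 base case is level 2 (the tree spans levels 0 through 2, i.e. 3 levels counting the root), so the depth is the number of divisions: log_3(9) = 2

The recursion tree depth is log_3(9) = 2. At each level, the problem size is divided by 3, so it takes 2 divisions to reduce to a base case of size 1. The algorithm makes 1 recursive call at each level.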